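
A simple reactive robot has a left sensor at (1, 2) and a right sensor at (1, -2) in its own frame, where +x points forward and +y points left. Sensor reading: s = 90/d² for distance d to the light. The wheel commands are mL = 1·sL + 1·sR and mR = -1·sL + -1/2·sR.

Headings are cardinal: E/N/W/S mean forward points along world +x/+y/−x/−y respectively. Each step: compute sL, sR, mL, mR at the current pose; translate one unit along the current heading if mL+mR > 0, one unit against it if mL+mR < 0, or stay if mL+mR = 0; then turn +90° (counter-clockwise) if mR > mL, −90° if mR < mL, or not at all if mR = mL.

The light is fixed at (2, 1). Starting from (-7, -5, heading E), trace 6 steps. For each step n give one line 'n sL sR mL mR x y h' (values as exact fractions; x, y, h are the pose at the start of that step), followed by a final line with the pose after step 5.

n=0: pose=(-7,-5,E); sL=9/8, sR=45/64; mL=117/64, mR=-189/128; mL+mR=45/128 → advance +1; mR−mL=-423/128 → turn -1·90°
n=1: pose=(-6,-5,S); sL=18/17, sR=90/149; mL=4212/2533, mR=-3447/2533; mL+mR=45/149 → advance +1; mR−mL=-7659/2533 → turn -1·90°
n=2: pose=(-6,-6,W); sL=5/9, sR=45/53; mL=670/477, mR=-935/954; mL+mR=45/106 → advance +1; mR−mL=-2275/954 → turn -1·90°
n=3: pose=(-7,-6,N); sL=90/157, sR=18/17; mL=4356/2669, mR=-2943/2669; mL+mR=9/17 → advance +1; mR−mL=-7299/2669 → turn -1·90°
n=4: pose=(-7,-5,E); sL=9/8, sR=45/64; mL=117/64, mR=-189/128; mL+mR=45/128 → advance +1; mR−mL=-423/128 → turn -1·90°
n=5: pose=(-6,-5,S); sL=18/17, sR=90/149; mL=4212/2533, mR=-3447/2533; mL+mR=45/149 → advance +1; mR−mL=-7659/2533 → turn -1·90°

0 9/8 45/64 117/64 -189/128 -7 -5 E
1 18/17 90/149 4212/2533 -3447/2533 -6 -5 S
2 5/9 45/53 670/477 -935/954 -6 -6 W
3 90/157 18/17 4356/2669 -2943/2669 -7 -6 N
4 9/8 45/64 117/64 -189/128 -7 -5 E
5 18/17 90/149 4212/2533 -3447/2533 -6 -5 S
final -6 -6 W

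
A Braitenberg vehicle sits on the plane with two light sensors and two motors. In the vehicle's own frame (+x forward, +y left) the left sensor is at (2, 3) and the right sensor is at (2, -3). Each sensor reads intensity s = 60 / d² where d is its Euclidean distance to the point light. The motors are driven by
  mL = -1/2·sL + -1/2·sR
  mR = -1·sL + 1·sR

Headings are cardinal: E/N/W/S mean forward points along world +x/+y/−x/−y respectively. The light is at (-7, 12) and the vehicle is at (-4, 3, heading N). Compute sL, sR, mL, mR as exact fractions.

left sensor world pos  = (-7, 5); dL² = 49
right sensor world pos = (-1, 5); dR² = 85
sL = 60/49 = 60/49
sR = 60/85 = 12/17
mL = -1/2·sL + -1/2·sR = -804/833
mR = -1·sL + 1·sR = -432/833

60/49 12/17 -804/833 -432/833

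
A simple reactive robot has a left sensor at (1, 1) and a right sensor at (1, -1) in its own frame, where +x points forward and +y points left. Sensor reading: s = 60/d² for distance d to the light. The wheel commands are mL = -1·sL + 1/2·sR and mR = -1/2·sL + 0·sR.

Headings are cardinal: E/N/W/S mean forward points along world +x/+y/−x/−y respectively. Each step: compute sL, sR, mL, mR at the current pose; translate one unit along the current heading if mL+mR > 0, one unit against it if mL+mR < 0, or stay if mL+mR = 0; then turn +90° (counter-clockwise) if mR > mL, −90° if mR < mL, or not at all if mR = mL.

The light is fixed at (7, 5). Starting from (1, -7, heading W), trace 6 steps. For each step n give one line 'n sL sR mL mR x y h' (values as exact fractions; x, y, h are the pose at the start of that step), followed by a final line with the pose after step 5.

0 30/109 6/17 -183/1853 -15/109 1 -7 W
1 60/157 60/137 -3510/21509 -30/157 2 -7 N
2 3/8 15/53 -99/424 -3/16 2 -8 E
3 60/193 60/169 -4350/32617 -30/193 1 -8 N
4 30/97 6/25 -459/2425 -15/97 1 -9 E
5 60/233 12/41 -1062/9553 -30/233 0 -9 N
final 0 -10 E

n=0: pose=(1,-7,W); sL=30/109, sR=6/17; mL=-183/1853, mR=-15/109; mL+mR=-438/1853 → advance -1; mR−mL=-72/1853 → turn -1·90°
n=1: pose=(2,-7,N); sL=60/157, sR=60/137; mL=-3510/21509, mR=-30/157; mL+mR=-7620/21509 → advance -1; mR−mL=-600/21509 → turn -1·90°
n=2: pose=(2,-8,E); sL=3/8, sR=15/53; mL=-99/424, mR=-3/16; mL+mR=-357/848 → advance -1; mR−mL=39/848 → turn +1·90°
n=3: pose=(1,-8,N); sL=60/193, sR=60/169; mL=-4350/32617, mR=-30/193; mL+mR=-9420/32617 → advance -1; mR−mL=-720/32617 → turn -1·90°
n=4: pose=(1,-9,E); sL=30/97, sR=6/25; mL=-459/2425, mR=-15/97; mL+mR=-834/2425 → advance -1; mR−mL=84/2425 → turn +1·90°
n=5: pose=(0,-9,N); sL=60/233, sR=12/41; mL=-1062/9553, mR=-30/233; mL+mR=-2292/9553 → advance -1; mR−mL=-168/9553 → turn -1·90°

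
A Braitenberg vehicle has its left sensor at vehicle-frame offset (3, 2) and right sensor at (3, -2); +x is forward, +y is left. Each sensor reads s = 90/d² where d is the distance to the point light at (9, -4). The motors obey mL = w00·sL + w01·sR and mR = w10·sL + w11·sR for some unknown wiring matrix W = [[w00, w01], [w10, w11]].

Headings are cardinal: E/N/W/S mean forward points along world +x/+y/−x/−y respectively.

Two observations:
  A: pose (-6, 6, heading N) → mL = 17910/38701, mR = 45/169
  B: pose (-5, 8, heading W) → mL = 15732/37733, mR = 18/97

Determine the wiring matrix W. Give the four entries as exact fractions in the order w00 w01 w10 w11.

1 1 0 1

obs A: pose=(-6,6,N) → sL=45/229, sR=45/169, mL=17910/38701, mR=45/169
obs B: pose=(-5,8,W) → sL=90/389, sR=18/97, mL=15732/37733, mR=18/97
sensor matrix S = [[45/229, 45/169], [90/389, 18/97]]; det S = -36712440/1460304833
solve [mL_A; mL_B] = S·[w00; w01] and [mR_A; mR_B] = S·[w10; w11]:
  w00 = 1, w01 = 1, w10 = 0, w11 = 1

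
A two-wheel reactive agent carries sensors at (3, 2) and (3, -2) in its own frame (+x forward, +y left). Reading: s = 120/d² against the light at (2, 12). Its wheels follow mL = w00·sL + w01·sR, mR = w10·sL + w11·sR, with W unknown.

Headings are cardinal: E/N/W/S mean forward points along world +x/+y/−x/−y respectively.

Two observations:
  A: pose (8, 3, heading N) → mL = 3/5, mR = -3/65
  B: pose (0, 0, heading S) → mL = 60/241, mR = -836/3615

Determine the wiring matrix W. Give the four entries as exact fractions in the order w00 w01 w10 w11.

0 1/2 1/2 -1

obs A: pose=(8,3,N) → sL=30/13, sR=6/5, mL=3/5, mR=-3/65
obs B: pose=(0,0,S) → sL=8/15, sR=120/241, mL=60/241, mR=-836/3615
sensor matrix S = [[30/13, 6/5], [8/15, 120/241]]; det S = 39872/78325
solve [mL_A; mL_B] = S·[w00; w01] and [mR_A; mR_B] = S·[w10; w11]:
  w00 = 0, w01 = 1/2, w10 = 1/2, w11 = -1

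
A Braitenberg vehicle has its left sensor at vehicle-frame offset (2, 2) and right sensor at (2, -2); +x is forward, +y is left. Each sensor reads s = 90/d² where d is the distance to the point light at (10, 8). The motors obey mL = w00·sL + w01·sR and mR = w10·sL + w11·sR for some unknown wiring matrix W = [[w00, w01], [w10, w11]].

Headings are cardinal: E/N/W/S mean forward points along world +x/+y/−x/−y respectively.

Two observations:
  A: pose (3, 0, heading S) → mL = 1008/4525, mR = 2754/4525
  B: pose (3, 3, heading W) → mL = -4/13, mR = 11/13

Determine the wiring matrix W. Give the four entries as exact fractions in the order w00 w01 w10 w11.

1 -1 1/2 1/2

obs A: pose=(3,0,S) → sL=18/25, sR=90/181, mL=1008/4525, mR=2754/4525
obs B: pose=(3,3,W) → sL=9/13, sR=1, mL=-4/13, mR=11/13
sensor matrix S = [[18/25, 90/181], [9/13, 1]]; det S = 22104/58825
solve [mL_A; mL_B] = S·[w00; w01] and [mR_A; mR_B] = S·[w10; w11]:
  w00 = 1, w01 = -1, w10 = 1/2, w11 = 1/2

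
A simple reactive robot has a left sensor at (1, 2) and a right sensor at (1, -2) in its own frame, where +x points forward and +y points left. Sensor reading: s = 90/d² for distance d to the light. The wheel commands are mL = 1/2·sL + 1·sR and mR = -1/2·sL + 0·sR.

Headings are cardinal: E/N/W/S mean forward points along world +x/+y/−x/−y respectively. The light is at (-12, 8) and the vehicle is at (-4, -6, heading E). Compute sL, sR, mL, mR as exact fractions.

left sensor world pos  = (-3, -4); dL² = 225
right sensor world pos = (-3, -8); dR² = 337
sL = 90/225 = 2/5
sR = 90/337 = 90/337
mL = 1/2·sL + 1·sR = 787/1685
mR = -1/2·sL + 0·sR = -1/5

2/5 90/337 787/1685 -1/5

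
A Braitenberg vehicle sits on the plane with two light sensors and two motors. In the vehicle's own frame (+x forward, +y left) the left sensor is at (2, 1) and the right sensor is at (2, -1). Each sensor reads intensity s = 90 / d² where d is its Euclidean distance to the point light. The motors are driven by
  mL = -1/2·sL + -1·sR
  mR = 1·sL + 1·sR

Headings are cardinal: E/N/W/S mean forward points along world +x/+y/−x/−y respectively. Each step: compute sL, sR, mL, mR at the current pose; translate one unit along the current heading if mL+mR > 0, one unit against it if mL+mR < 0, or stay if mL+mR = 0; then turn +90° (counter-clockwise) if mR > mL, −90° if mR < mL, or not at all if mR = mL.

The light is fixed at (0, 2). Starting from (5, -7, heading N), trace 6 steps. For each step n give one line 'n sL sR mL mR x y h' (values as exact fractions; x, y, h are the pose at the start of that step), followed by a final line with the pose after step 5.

n=0: pose=(5,-7,N); sL=18/13, sR=18/17; mL=-387/221, mR=540/221; mL+mR=9/13 → advance +1; mR−mL=927/221 → turn +1·90°
n=1: pose=(5,-6,W); sL=1, sR=45/29; mL=-119/58, mR=74/29; mL+mR=1/2 → advance +1; mR−mL=267/58 → turn +1·90°
n=2: pose=(4,-6,S); sL=18/25, sR=90/109; mL=-3231/2725, mR=4212/2725; mL+mR=9/25 → advance +1; mR−mL=7443/2725 → turn +1·90°
n=3: pose=(4,-7,E); sL=9/10, sR=45/68; mL=-189/170, mR=531/340; mL+mR=9/20 → advance +1; mR−mL=909/340 → turn +1·90°
n=4: pose=(5,-7,N); sL=18/13, sR=18/17; mL=-387/221, mR=540/221; mL+mR=9/13 → advance +1; mR−mL=927/221 → turn +1·90°
n=5: pose=(5,-6,W); sL=1, sR=45/29; mL=-119/58, mR=74/29; mL+mR=1/2 → advance +1; mR−mL=267/58 → turn +1·90°

0 18/13 18/17 -387/221 540/221 5 -7 N
1 1 45/29 -119/58 74/29 5 -6 W
2 18/25 90/109 -3231/2725 4212/2725 4 -6 S
3 9/10 45/68 -189/170 531/340 4 -7 E
4 18/13 18/17 -387/221 540/221 5 -7 N
5 1 45/29 -119/58 74/29 5 -6 W
final 4 -6 S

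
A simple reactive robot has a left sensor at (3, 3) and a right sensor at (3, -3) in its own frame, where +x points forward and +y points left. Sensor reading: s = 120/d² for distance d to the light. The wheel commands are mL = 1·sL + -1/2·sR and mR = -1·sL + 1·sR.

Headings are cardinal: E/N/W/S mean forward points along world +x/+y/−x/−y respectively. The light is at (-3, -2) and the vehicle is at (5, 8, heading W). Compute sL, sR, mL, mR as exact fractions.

left sensor world pos  = (2, 5); dL² = 74
right sensor world pos = (2, 11); dR² = 194
sL = 120/74 = 60/37
sR = 120/194 = 60/97
mL = 1·sL + -1/2·sR = 4710/3589
mR = -1·sL + 1·sR = -3600/3589

60/37 60/97 4710/3589 -3600/3589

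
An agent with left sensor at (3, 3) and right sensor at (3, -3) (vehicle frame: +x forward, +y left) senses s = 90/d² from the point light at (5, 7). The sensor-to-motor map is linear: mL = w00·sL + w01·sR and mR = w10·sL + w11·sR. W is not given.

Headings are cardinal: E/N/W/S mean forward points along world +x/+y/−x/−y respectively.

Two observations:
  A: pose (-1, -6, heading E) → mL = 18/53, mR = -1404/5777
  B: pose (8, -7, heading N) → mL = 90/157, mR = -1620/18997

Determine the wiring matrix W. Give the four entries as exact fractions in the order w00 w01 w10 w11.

0 1 -1/2 1/2

obs A: pose=(-1,-6,E) → sL=90/109, sR=18/53, mL=18/53, mR=-1404/5777
obs B: pose=(8,-7,N) → sL=90/121, sR=90/157, mL=90/157, mR=-1620/18997
sensor matrix S = [[90/109, 18/53], [90/121, 90/157]]; det S = 24222240/109745669
solve [mL_A; mL_B] = S·[w00; w01] and [mR_A; mR_B] = S·[w10; w11]:
  w00 = 0, w01 = 1, w10 = -1/2, w11 = 1/2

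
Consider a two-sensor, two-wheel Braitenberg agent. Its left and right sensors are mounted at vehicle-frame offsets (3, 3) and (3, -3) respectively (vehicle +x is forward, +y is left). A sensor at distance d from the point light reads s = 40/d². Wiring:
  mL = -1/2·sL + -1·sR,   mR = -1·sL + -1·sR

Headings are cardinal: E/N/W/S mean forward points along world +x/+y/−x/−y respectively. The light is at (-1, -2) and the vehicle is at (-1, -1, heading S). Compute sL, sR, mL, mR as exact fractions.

40/13 40/13 -60/13 -80/13

left sensor world pos  = (2, -4); dL² = 13
right sensor world pos = (-4, -4); dR² = 13
sL = 40/13 = 40/13
sR = 40/13 = 40/13
mL = -1/2·sL + -1·sR = -60/13
mR = -1·sL + -1·sR = -80/13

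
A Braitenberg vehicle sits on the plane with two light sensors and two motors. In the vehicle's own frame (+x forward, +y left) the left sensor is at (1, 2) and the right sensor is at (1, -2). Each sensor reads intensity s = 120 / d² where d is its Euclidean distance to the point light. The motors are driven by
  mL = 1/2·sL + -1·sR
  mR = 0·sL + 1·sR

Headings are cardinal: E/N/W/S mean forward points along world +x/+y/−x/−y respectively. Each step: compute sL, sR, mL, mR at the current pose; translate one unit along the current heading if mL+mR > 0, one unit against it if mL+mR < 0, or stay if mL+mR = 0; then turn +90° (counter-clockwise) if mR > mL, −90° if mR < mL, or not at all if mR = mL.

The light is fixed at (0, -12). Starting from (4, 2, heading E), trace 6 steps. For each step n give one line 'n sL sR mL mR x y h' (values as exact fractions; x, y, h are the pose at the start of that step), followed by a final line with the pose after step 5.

0 120/281 120/169 -23580/47489 120/169 4 2 E
1 20/39 60/137 -970/5343 60/137 5 2 N
2 24/37 24/61 -156/2257 24/61 5 3 W
3 15/29 3/5 -99/290 3/5 4 3 S
4 120/281 120/169 -23580/47489 120/169 4 2 E
5 20/39 60/137 -970/5343 60/137 5 2 N
final 5 3 W

n=0: pose=(4,2,E); sL=120/281, sR=120/169; mL=-23580/47489, mR=120/169; mL+mR=60/281 → advance +1; mR−mL=57300/47489 → turn +1·90°
n=1: pose=(5,2,N); sL=20/39, sR=60/137; mL=-970/5343, mR=60/137; mL+mR=10/39 → advance +1; mR−mL=3310/5343 → turn +1·90°
n=2: pose=(5,3,W); sL=24/37, sR=24/61; mL=-156/2257, mR=24/61; mL+mR=12/37 → advance +1; mR−mL=1044/2257 → turn +1·90°
n=3: pose=(4,3,S); sL=15/29, sR=3/5; mL=-99/290, mR=3/5; mL+mR=15/58 → advance +1; mR−mL=273/290 → turn +1·90°
n=4: pose=(4,2,E); sL=120/281, sR=120/169; mL=-23580/47489, mR=120/169; mL+mR=60/281 → advance +1; mR−mL=57300/47489 → turn +1·90°
n=5: pose=(5,2,N); sL=20/39, sR=60/137; mL=-970/5343, mR=60/137; mL+mR=10/39 → advance +1; mR−mL=3310/5343 → turn +1·90°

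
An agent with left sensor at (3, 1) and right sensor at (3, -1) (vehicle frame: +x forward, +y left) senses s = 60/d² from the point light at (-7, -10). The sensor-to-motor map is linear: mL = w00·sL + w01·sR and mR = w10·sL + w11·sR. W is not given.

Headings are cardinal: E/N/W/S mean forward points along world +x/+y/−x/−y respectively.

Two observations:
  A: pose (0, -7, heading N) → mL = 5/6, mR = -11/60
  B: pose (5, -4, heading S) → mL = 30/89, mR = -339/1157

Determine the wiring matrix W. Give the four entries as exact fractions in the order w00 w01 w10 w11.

obs A: pose=(0,-7,N) → sL=5/6, sR=3/5, mL=5/6, mR=-11/60
obs B: pose=(5,-4,S) → sL=30/89, sR=6/13, mL=30/89, mR=-339/1157
sensor matrix S = [[5/6, 3/5], [30/89, 6/13]]; det S = 211/1157
solve [mL_A; mL_B] = S·[w00; w01] and [mR_A; mR_B] = S·[w10; w11]:
  w00 = 1, w01 = 0, w10 = 1/2, w11 = -1

1 0 1/2 -1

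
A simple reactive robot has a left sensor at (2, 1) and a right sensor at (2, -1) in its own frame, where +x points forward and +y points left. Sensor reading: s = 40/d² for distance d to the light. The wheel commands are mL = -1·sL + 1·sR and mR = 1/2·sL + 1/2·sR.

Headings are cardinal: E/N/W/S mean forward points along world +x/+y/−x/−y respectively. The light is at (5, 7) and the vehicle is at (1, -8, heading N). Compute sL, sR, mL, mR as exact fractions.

20/97 20/89 160/8633 1860/8633

left sensor world pos  = (0, -6); dL² = 194
right sensor world pos = (2, -6); dR² = 178
sL = 40/194 = 20/97
sR = 40/178 = 20/89
mL = -1·sL + 1·sR = 160/8633
mR = 1/2·sL + 1/2·sR = 1860/8633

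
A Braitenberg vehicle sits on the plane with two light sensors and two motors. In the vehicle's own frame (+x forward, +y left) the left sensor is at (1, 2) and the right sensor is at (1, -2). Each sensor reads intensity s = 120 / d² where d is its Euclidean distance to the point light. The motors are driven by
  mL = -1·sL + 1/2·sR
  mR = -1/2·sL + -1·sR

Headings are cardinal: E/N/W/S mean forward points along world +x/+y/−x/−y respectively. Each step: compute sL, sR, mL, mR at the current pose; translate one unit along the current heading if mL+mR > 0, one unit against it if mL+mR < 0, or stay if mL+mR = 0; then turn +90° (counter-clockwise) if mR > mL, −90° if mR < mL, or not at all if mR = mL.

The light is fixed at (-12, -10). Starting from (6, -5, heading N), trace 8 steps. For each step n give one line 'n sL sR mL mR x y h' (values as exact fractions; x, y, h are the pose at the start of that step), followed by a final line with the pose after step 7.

n=0: pose=(6,-5,N); sL=30/73, sR=30/109; mL=-2175/7957, mR=-3825/7957; mL+mR=-6000/7957 → advance -1; mR−mL=-1650/7957 → turn -1·90°
n=1: pose=(6,-6,E); sL=120/397, sR=24/73; mL=-3996/28981, mR=-13908/28981; mL+mR=-17904/28981 → advance -1; mR−mL=-9912/28981 → turn -1·90°
n=2: pose=(5,-6,S); sL=12/37, sR=20/39; mL=-98/1443, mR=-974/1443; mL+mR=-1072/1443 → advance -1; mR−mL=-292/481 → turn -1·90°
n=3: pose=(5,-5,W); sL=24/53, sR=24/61; mL=-828/3233, mR=-2004/3233; mL+mR=-2832/3233 → advance -1; mR−mL=-1176/3233 → turn -1·90°
n=4: pose=(6,-5,N); sL=30/73, sR=30/109; mL=-2175/7957, mR=-3825/7957; mL+mR=-6000/7957 → advance -1; mR−mL=-1650/7957 → turn -1·90°
n=5: pose=(6,-6,E); sL=120/397, sR=24/73; mL=-3996/28981, mR=-13908/28981; mL+mR=-17904/28981 → advance -1; mR−mL=-9912/28981 → turn -1·90°
n=6: pose=(5,-6,S); sL=12/37, sR=20/39; mL=-98/1443, mR=-974/1443; mL+mR=-1072/1443 → advance -1; mR−mL=-292/481 → turn -1·90°
n=7: pose=(5,-5,W); sL=24/53, sR=24/61; mL=-828/3233, mR=-2004/3233; mL+mR=-2832/3233 → advance -1; mR−mL=-1176/3233 → turn -1·90°

0 30/73 30/109 -2175/7957 -3825/7957 6 -5 N
1 120/397 24/73 -3996/28981 -13908/28981 6 -6 E
2 12/37 20/39 -98/1443 -974/1443 5 -6 S
3 24/53 24/61 -828/3233 -2004/3233 5 -5 W
4 30/73 30/109 -2175/7957 -3825/7957 6 -5 N
5 120/397 24/73 -3996/28981 -13908/28981 6 -6 E
6 12/37 20/39 -98/1443 -974/1443 5 -6 S
7 24/53 24/61 -828/3233 -2004/3233 5 -5 W
final 6 -5 N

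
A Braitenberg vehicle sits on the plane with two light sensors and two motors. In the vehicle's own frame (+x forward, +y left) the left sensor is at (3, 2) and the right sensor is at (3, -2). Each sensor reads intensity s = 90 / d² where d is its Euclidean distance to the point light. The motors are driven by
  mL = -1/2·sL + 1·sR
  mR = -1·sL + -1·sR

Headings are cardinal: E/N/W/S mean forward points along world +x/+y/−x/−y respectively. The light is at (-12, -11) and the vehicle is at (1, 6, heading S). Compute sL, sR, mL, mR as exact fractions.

left sensor world pos  = (3, 3); dL² = 421
right sensor world pos = (-1, 3); dR² = 317
sL = 90/421 = 90/421
sR = 90/317 = 90/317
mL = -1/2·sL + 1·sR = 23625/133457
mR = -1·sL + -1·sR = -66420/133457

90/421 90/317 23625/133457 -66420/133457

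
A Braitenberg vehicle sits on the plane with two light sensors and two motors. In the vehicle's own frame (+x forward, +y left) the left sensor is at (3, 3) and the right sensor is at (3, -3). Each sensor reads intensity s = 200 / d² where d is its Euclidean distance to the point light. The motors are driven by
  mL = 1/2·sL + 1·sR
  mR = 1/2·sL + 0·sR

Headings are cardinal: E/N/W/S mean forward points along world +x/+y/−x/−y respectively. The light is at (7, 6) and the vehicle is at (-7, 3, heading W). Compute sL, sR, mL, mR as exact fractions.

left sensor world pos  = (-10, 0); dL² = 325
right sensor world pos = (-10, 6); dR² = 289
sL = 200/325 = 8/13
sR = 200/289 = 200/289
mL = 1/2·sL + 1·sR = 3756/3757
mR = 1/2·sL + 0·sR = 4/13

8/13 200/289 3756/3757 4/13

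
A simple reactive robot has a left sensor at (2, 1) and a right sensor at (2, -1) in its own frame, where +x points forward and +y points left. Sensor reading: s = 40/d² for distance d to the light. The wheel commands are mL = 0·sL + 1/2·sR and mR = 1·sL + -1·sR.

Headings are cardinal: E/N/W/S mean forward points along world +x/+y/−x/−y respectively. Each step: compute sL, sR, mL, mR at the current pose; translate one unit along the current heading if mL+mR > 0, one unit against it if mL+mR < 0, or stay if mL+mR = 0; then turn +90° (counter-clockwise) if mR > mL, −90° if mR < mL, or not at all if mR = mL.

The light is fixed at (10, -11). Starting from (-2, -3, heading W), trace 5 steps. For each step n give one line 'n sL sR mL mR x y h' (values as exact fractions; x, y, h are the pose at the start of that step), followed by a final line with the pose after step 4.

n=0: pose=(-2,-3,W); sL=8/49, sR=40/277; mL=20/277, mR=256/13573; mL+mR=1236/13573 → advance +1; mR−mL=-724/13573 → turn -1·90°
n=1: pose=(-3,-3,N); sL=5/37, sR=10/61; mL=5/61, mR=-65/2257; mL+mR=120/2257 → advance +1; mR−mL=-250/2257 → turn -1·90°
n=2: pose=(-3,-2,E); sL=40/221, sR=8/37; mL=4/37, mR=-288/8177; mL+mR=596/8177 → advance +1; mR−mL=-1172/8177 → turn -1·90°
n=3: pose=(-2,-2,S); sL=4/17, sR=20/109; mL=10/109, mR=96/1853; mL+mR=266/1853 → advance +1; mR−mL=-74/1853 → turn -1·90°
n=4: pose=(-2,-3,W); sL=8/49, sR=40/277; mL=20/277, mR=256/13573; mL+mR=1236/13573 → advance +1; mR−mL=-724/13573 → turn -1·90°

0 8/49 40/277 20/277 256/13573 -2 -3 W
1 5/37 10/61 5/61 -65/2257 -3 -3 N
2 40/221 8/37 4/37 -288/8177 -3 -2 E
3 4/17 20/109 10/109 96/1853 -2 -2 S
4 8/49 40/277 20/277 256/13573 -2 -3 W
final -3 -3 N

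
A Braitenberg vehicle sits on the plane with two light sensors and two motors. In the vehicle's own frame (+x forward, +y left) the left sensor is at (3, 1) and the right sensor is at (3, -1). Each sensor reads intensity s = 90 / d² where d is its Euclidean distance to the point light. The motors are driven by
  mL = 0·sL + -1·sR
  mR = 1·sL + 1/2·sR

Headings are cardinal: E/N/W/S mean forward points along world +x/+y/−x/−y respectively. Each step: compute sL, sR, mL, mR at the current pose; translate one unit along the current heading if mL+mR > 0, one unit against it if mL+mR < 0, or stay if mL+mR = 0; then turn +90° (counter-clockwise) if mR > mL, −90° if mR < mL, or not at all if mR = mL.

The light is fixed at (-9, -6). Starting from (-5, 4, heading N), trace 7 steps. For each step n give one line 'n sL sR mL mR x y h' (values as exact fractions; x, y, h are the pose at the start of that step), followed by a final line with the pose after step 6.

n=0: pose=(-5,4,N); sL=45/89, sR=45/97; mL=-45/97, mR=12735/17266; mL+mR=4725/17266 → advance +1; mR−mL=20745/17266 → turn +1·90°
n=1: pose=(-5,5,W); sL=90/101, sR=18/29; mL=-18/29, mR=3519/2929; mL+mR=1701/2929 → advance +1; mR−mL=5337/2929 → turn +1·90°
n=2: pose=(-6,5,S); sL=9/8, sR=45/34; mL=-45/34, mR=243/136; mL+mR=63/136 → advance +1; mR−mL=423/136 → turn +1·90°
n=3: pose=(-6,4,E); sL=90/157, sR=10/13; mL=-10/13, mR=1955/2041; mL+mR=385/2041 → advance +1; mR−mL=3525/2041 → turn +1·90°
n=4: pose=(-5,4,N); sL=45/89, sR=45/97; mL=-45/97, mR=12735/17266; mL+mR=4725/17266 → advance +1; mR−mL=20745/17266 → turn +1·90°
n=5: pose=(-5,5,W); sL=90/101, sR=18/29; mL=-18/29, mR=3519/2929; mL+mR=1701/2929 → advance +1; mR−mL=5337/2929 → turn +1·90°
n=6: pose=(-6,5,S); sL=9/8, sR=45/34; mL=-45/34, mR=243/136; mL+mR=63/136 → advance +1; mR−mL=423/136 → turn +1·90°

0 45/89 45/97 -45/97 12735/17266 -5 4 N
1 90/101 18/29 -18/29 3519/2929 -5 5 W
2 9/8 45/34 -45/34 243/136 -6 5 S
3 90/157 10/13 -10/13 1955/2041 -6 4 E
4 45/89 45/97 -45/97 12735/17266 -5 4 N
5 90/101 18/29 -18/29 3519/2929 -5 5 W
6 9/8 45/34 -45/34 243/136 -6 5 S
final -6 4 E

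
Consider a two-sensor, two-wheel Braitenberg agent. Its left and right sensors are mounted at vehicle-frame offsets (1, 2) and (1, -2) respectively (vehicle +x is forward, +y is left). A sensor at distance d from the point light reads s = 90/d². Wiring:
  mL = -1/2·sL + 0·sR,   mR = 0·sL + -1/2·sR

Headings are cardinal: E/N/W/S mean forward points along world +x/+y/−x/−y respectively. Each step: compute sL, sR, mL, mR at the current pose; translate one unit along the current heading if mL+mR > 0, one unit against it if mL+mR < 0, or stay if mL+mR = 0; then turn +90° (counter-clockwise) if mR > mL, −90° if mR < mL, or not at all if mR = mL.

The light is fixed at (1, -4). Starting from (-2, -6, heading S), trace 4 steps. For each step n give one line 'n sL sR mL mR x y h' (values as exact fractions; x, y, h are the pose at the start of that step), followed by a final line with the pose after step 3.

0 9 45/17 -9/2 -45/34 -2 -6 S
1 18 90/13 -9 -45/13 -2 -5 E
2 5/2 45/2 -5/4 -45/4 -3 -5 N
3 10 18/5 -5 -9/5 -3 -6 E
final -4 -6 N

n=0: pose=(-2,-6,S); sL=9, sR=45/17; mL=-9/2, mR=-45/34; mL+mR=-99/17 → advance -1; mR−mL=54/17 → turn +1·90°
n=1: pose=(-2,-5,E); sL=18, sR=90/13; mL=-9, mR=-45/13; mL+mR=-162/13 → advance -1; mR−mL=72/13 → turn +1·90°
n=2: pose=(-3,-5,N); sL=5/2, sR=45/2; mL=-5/4, mR=-45/4; mL+mR=-25/2 → advance -1; mR−mL=-10 → turn -1·90°
n=3: pose=(-3,-6,E); sL=10, sR=18/5; mL=-5, mR=-9/5; mL+mR=-34/5 → advance -1; mR−mL=16/5 → turn +1·90°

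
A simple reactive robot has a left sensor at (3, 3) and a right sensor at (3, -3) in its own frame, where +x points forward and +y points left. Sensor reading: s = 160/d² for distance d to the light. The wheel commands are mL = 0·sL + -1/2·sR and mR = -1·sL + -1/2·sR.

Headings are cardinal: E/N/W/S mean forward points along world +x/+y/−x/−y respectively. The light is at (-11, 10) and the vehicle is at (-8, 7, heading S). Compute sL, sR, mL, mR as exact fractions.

20/9 40/9 -20/9 -40/9

left sensor world pos  = (-5, 4); dL² = 72
right sensor world pos = (-11, 4); dR² = 36
sL = 160/72 = 20/9
sR = 160/36 = 40/9
mL = 0·sL + -1/2·sR = -20/9
mR = -1·sL + -1/2·sR = -40/9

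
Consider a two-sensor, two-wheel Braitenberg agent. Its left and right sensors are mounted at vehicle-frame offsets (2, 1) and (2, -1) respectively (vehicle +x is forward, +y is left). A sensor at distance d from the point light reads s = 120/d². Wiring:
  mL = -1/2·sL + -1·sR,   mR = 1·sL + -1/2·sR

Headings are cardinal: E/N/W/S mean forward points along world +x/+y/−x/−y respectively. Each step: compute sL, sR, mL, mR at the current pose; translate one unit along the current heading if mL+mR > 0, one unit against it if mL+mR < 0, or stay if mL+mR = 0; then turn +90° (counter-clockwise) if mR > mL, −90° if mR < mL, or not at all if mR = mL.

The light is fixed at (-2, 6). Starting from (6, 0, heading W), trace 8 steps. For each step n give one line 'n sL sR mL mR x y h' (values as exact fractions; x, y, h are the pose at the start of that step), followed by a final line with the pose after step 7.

n=0: pose=(6,0,W); sL=24/17, sR=120/61; mL=-2772/1037, mR=444/1037; mL+mR=-2328/1037 → advance -1; mR−mL=3216/1037 → turn +1·90°
n=1: pose=(7,0,S); sL=30/41, sR=15/16; mL=-855/656, mR=345/1312; mL+mR=-1365/1312 → advance -1; mR−mL=2055/1312 → turn +1·90°
n=2: pose=(7,1,E); sL=120/137, sR=120/157; mL=-25860/21509, mR=10620/21509; mL+mR=-15240/21509 → advance -1; mR−mL=36480/21509 → turn +1·90°
n=3: pose=(6,1,N); sL=60/29, sR=4/3; mL=-206/87, mR=122/87; mL+mR=-28/29 → advance -1; mR−mL=328/87 → turn +1·90°
n=4: pose=(6,0,W); sL=24/17, sR=120/61; mL=-2772/1037, mR=444/1037; mL+mR=-2328/1037 → advance -1; mR−mL=3216/1037 → turn +1·90°
n=5: pose=(7,0,S); sL=30/41, sR=15/16; mL=-855/656, mR=345/1312; mL+mR=-1365/1312 → advance -1; mR−mL=2055/1312 → turn +1·90°
n=6: pose=(7,1,E); sL=120/137, sR=120/157; mL=-25860/21509, mR=10620/21509; mL+mR=-15240/21509 → advance -1; mR−mL=36480/21509 → turn +1·90°
n=7: pose=(6,1,N); sL=60/29, sR=4/3; mL=-206/87, mR=122/87; mL+mR=-28/29 → advance -1; mR−mL=328/87 → turn +1·90°

0 24/17 120/61 -2772/1037 444/1037 6 0 W
1 30/41 15/16 -855/656 345/1312 7 0 S
2 120/137 120/157 -25860/21509 10620/21509 7 1 E
3 60/29 4/3 -206/87 122/87 6 1 N
4 24/17 120/61 -2772/1037 444/1037 6 0 W
5 30/41 15/16 -855/656 345/1312 7 0 S
6 120/137 120/157 -25860/21509 10620/21509 7 1 E
7 60/29 4/3 -206/87 122/87 6 1 N
final 6 0 W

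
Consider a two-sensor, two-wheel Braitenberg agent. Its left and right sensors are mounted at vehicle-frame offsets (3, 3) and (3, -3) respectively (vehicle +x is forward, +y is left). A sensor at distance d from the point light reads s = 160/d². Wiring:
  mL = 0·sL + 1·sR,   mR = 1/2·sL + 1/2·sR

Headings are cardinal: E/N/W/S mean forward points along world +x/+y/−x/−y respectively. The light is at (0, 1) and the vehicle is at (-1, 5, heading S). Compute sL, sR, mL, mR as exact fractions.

left sensor world pos  = (2, 2); dL² = 5
right sensor world pos = (-4, 2); dR² = 17
sL = 160/5 = 32
sR = 160/17 = 160/17
mL = 0·sL + 1·sR = 160/17
mR = 1/2·sL + 1/2·sR = 352/17

32 160/17 160/17 352/17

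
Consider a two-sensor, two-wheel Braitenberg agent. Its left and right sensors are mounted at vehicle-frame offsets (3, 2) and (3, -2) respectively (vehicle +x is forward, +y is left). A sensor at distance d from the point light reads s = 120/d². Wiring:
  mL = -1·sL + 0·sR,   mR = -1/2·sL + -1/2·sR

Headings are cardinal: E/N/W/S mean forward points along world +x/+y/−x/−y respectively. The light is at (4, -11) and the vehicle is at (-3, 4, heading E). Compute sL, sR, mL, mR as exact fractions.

left sensor world pos  = (0, 6); dL² = 305
right sensor world pos = (0, 2); dR² = 185
sL = 120/305 = 24/61
sR = 120/185 = 24/37
mL = -1·sL + 0·sR = -24/61
mR = -1/2·sL + -1/2·sR = -1176/2257

24/61 24/37 -24/61 -1176/2257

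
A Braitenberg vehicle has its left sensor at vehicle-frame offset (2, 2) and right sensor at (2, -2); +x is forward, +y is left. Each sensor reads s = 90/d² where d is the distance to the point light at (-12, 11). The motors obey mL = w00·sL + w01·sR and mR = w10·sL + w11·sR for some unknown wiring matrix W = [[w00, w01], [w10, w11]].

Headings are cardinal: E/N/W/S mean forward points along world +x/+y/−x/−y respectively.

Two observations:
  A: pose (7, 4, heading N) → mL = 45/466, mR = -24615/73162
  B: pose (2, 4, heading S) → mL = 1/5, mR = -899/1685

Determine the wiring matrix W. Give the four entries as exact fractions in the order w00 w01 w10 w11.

0 1/2 -1/2 -1

obs A: pose=(7,4,N) → sL=45/157, sR=45/233, mL=45/466, mR=-24615/73162
obs B: pose=(2,4,S) → sL=90/337, sR=2/5, mL=1/5, mR=-899/1685
sensor matrix S = [[45/157, 45/233], [90/337, 2/5]]; det S = 777528/12327797
solve [mL_A; mL_B] = S·[w00; w01] and [mR_A; mR_B] = S·[w10; w11]:
  w00 = 0, w01 = 1/2, w10 = -1/2, w11 = -1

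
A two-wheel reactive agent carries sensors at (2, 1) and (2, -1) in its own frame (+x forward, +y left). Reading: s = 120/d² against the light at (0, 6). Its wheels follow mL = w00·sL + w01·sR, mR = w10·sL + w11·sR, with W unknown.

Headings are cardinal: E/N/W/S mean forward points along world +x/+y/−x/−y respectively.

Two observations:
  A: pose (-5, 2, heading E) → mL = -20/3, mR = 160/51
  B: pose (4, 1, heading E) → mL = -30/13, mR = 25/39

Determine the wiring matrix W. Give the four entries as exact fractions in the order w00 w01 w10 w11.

obs A: pose=(-5,2,E) → sL=20/3, sR=60/17, mL=-20/3, mR=160/51
obs B: pose=(4,1,E) → sL=30/13, sR=5/3, mL=-30/13, mR=25/39
sensor matrix S = [[20/3, 60/17], [30/13, 5/3]]; det S = 5900/1989
solve [mL_A; mL_B] = S·[w00; w01] and [mR_A; mR_B] = S·[w10; w11]:
  w00 = -1, w01 = 0, w10 = 1, w11 = -1

-1 0 1 -1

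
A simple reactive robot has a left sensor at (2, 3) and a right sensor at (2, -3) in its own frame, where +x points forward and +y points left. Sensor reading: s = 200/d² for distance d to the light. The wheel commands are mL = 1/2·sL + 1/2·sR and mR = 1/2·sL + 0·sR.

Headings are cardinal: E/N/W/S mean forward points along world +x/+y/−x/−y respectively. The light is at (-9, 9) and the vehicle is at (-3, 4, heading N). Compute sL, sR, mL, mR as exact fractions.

100/9 20/9 20/3 50/9

left sensor world pos  = (-6, 6); dL² = 18
right sensor world pos = (0, 6); dR² = 90
sL = 200/18 = 100/9
sR = 200/90 = 20/9
mL = 1/2·sL + 1/2·sR = 20/3
mR = 1/2·sL + 0·sR = 50/9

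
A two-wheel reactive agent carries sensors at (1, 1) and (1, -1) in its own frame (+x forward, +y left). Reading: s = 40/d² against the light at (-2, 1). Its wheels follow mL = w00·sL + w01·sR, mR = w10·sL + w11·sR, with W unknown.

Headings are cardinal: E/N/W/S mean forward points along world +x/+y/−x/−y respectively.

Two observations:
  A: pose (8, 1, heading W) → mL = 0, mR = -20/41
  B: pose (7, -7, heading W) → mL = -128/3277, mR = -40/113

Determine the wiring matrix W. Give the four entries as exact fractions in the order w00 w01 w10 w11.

obs A: pose=(8,1,W) → sL=20/41, sR=20/41, mL=0, mR=-20/41
obs B: pose=(7,-7,W) → sL=8/29, sR=40/113, mL=-128/3277, mR=-40/113
sensor matrix S = [[20/41, 20/41], [8/29, 40/113]]; det S = 5120/134357
solve [mL_A; mL_B] = S·[w00; w01] and [mR_A; mR_B] = S·[w10; w11]:
  w00 = 1/2, w01 = -1/2, w10 = 0, w11 = -1

1/2 -1/2 0 -1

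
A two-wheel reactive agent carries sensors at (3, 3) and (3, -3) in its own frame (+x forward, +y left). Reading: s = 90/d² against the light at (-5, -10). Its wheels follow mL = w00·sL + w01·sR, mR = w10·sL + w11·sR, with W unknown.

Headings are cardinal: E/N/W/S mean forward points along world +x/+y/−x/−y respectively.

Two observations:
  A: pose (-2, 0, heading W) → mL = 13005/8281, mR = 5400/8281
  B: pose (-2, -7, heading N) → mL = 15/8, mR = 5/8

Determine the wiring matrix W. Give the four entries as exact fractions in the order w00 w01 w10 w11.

obs A: pose=(-2,0,W) → sL=90/49, sR=90/169, mL=13005/8281, mR=5400/8281
obs B: pose=(-2,-7,N) → sL=5/2, sR=5/4, mL=15/8, mR=5/8
sensor matrix S = [[90/49, 90/169], [5/2, 5/4]]; det S = 15975/16562
solve [mL_A; mL_B] = S·[w00; w01] and [mR_A; mR_B] = S·[w10; w11]:
  w00 = 1, w01 = -1/2, w10 = 1/2, w11 = -1/2

1 -1/2 1/2 -1/2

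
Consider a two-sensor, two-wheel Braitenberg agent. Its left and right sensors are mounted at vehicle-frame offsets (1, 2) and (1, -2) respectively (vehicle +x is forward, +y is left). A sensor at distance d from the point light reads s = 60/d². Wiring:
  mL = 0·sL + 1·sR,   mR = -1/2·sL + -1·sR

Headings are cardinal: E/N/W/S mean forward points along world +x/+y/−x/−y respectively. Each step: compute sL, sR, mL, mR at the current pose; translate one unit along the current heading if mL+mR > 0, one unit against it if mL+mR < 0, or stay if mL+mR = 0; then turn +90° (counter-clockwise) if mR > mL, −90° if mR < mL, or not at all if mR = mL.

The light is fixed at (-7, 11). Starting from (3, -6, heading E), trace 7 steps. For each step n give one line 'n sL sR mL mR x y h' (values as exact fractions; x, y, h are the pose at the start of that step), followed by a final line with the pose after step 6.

0 30/173 30/241 30/241 -8805/41693 3 -6 E
1 12/89 60/373 60/373 -7578/33197 2 -6 S
2 15/97 3/13 3/13 -777/2522 2 -5 W
3 60/289 20/123 20/123 -9470/35547 3 -5 N
4 30/173 30/241 30/241 -8805/41693 3 -6 E
5 12/89 60/373 60/373 -7578/33197 2 -6 S
6 15/97 3/13 3/13 -777/2522 2 -5 W
final 3 -5 N

n=0: pose=(3,-6,E); sL=30/173, sR=30/241; mL=30/241, mR=-8805/41693; mL+mR=-15/173 → advance -1; mR−mL=-13995/41693 → turn -1·90°
n=1: pose=(2,-6,S); sL=12/89, sR=60/373; mL=60/373, mR=-7578/33197; mL+mR=-6/89 → advance -1; mR−mL=-12918/33197 → turn -1·90°
n=2: pose=(2,-5,W); sL=15/97, sR=3/13; mL=3/13, mR=-777/2522; mL+mR=-15/194 → advance -1; mR−mL=-1359/2522 → turn -1·90°
n=3: pose=(3,-5,N); sL=60/289, sR=20/123; mL=20/123, mR=-9470/35547; mL+mR=-30/289 → advance -1; mR−mL=-15250/35547 → turn -1·90°
n=4: pose=(3,-6,E); sL=30/173, sR=30/241; mL=30/241, mR=-8805/41693; mL+mR=-15/173 → advance -1; mR−mL=-13995/41693 → turn -1·90°
n=5: pose=(2,-6,S); sL=12/89, sR=60/373; mL=60/373, mR=-7578/33197; mL+mR=-6/89 → advance -1; mR−mL=-12918/33197 → turn -1·90°
n=6: pose=(2,-5,W); sL=15/97, sR=3/13; mL=3/13, mR=-777/2522; mL+mR=-15/194 → advance -1; mR−mL=-1359/2522 → turn -1·90°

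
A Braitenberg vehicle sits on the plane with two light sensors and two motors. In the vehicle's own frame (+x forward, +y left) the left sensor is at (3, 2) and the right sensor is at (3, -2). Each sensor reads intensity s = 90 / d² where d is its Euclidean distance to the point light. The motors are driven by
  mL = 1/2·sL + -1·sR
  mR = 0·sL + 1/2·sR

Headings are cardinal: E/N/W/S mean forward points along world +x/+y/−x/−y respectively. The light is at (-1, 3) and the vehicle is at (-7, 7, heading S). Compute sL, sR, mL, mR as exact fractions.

left sensor world pos  = (-5, 4); dL² = 17
right sensor world pos = (-9, 4); dR² = 65
sL = 90/17 = 90/17
sR = 90/65 = 18/13
mL = 1/2·sL + -1·sR = 279/221
mR = 0·sL + 1/2·sR = 9/13

90/17 18/13 279/221 9/13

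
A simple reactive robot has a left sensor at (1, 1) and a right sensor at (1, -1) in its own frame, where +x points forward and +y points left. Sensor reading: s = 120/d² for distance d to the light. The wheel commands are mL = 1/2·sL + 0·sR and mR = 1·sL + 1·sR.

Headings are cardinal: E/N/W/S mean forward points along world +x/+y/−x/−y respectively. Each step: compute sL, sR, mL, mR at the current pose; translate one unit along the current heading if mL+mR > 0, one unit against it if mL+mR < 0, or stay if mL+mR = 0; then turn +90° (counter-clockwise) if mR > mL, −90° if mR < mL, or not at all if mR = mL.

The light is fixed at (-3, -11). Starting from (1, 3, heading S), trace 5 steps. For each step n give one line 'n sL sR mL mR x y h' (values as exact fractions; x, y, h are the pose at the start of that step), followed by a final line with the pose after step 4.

0 60/97 60/89 30/97 11160/8633 1 3 S
1 120/221 120/169 60/221 3600/2873 1 2 E
2 30/53 15/29 15/53 1665/1537 2 2 N
3 24/37 120/241 12/37 10224/8917 2 3 W
4 60/97 60/89 30/97 11160/8633 1 3 S
final 1 2 E

n=0: pose=(1,3,S); sL=60/97, sR=60/89; mL=30/97, mR=11160/8633; mL+mR=13830/8633 → advance +1; mR−mL=8490/8633 → turn +1·90°
n=1: pose=(1,2,E); sL=120/221, sR=120/169; mL=60/221, mR=3600/2873; mL+mR=4380/2873 → advance +1; mR−mL=2820/2873 → turn +1·90°
n=2: pose=(2,2,N); sL=30/53, sR=15/29; mL=15/53, mR=1665/1537; mL+mR=2100/1537 → advance +1; mR−mL=1230/1537 → turn +1·90°
n=3: pose=(2,3,W); sL=24/37, sR=120/241; mL=12/37, mR=10224/8917; mL+mR=13116/8917 → advance +1; mR−mL=7332/8917 → turn +1·90°
n=4: pose=(1,3,S); sL=60/97, sR=60/89; mL=30/97, mR=11160/8633; mL+mR=13830/8633 → advance +1; mR−mL=8490/8633 → turn +1·90°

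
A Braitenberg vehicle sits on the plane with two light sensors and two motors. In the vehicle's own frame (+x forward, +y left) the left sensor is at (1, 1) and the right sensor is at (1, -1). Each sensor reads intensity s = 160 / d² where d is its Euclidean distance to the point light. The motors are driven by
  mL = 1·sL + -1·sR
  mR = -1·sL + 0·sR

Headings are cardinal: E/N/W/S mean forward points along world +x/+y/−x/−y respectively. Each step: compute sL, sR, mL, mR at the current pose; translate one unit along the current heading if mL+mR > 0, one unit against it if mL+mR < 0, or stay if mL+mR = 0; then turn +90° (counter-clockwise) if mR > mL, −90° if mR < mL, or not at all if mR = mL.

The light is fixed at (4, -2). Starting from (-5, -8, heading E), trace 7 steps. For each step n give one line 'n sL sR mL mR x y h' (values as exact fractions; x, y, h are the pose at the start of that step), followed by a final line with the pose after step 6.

n=0: pose=(-5,-8,E); sL=160/89, sR=160/113; mL=3840/10057, mR=-160/89; mL+mR=-160/113 → advance -1; mR−mL=-21920/10057 → turn -1·90°
n=1: pose=(-6,-8,S); sL=16/13, sR=16/17; mL=64/221, mR=-16/13; mL+mR=-16/17 → advance -1; mR−mL=-336/221 → turn -1·90°
n=2: pose=(-6,-7,W); sL=160/157, sR=160/137; mL=-3200/21509, mR=-160/157; mL+mR=-160/137 → advance -1; mR−mL=-18720/21509 → turn -1·90°
n=3: pose=(-5,-7,N); sL=40/29, sR=2; mL=-18/29, mR=-40/29; mL+mR=-2 → advance -1; mR−mL=-22/29 → turn -1·90°
n=4: pose=(-5,-8,E); sL=160/89, sR=160/113; mL=3840/10057, mR=-160/89; mL+mR=-160/113 → advance -1; mR−mL=-21920/10057 → turn -1·90°
n=5: pose=(-6,-8,S); sL=16/13, sR=16/17; mL=64/221, mR=-16/13; mL+mR=-16/17 → advance -1; mR−mL=-336/221 → turn -1·90°
n=6: pose=(-6,-7,W); sL=160/157, sR=160/137; mL=-3200/21509, mR=-160/157; mL+mR=-160/137 → advance -1; mR−mL=-18720/21509 → turn -1·90°

0 160/89 160/113 3840/10057 -160/89 -5 -8 E
1 16/13 16/17 64/221 -16/13 -6 -8 S
2 160/157 160/137 -3200/21509 -160/157 -6 -7 W
3 40/29 2 -18/29 -40/29 -5 -7 N
4 160/89 160/113 3840/10057 -160/89 -5 -8 E
5 16/13 16/17 64/221 -16/13 -6 -8 S
6 160/157 160/137 -3200/21509 -160/157 -6 -7 W
final -5 -7 N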